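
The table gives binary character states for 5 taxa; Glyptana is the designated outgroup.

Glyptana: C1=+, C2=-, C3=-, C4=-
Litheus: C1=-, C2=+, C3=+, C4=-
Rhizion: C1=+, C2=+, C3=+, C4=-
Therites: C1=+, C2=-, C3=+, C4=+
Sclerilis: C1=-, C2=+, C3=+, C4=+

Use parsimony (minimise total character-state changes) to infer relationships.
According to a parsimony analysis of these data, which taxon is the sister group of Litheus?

Character polarity is set by the outgroup: the derived state is whichever differs from the outgroup's state, so for C1 the derived state is '-', and for the remaining characters it is '+'.
Only Litheus and Sclerilis show the derived state '-' for C1, supporting them as a clade.
Only Litheus, Rhizion, and Sclerilis show the derived state '+' for C2, supporting them as a clade.
C3 (derived state '+') is shared by all ingroup taxa — unites the whole ingroup.
C4 groups Sclerilis and Therites, which is incompatible with the clades supported by the remaining characters; treating it as convergent (homoplasy) costs fewer steps than any alternative tree.
Most parsimonious ingroup topology: (((Litheus,Sclerilis),Rhizion),Therites).
Litheus and Sclerilis form a cherry on this tree, so they are sister taxa.

Sclerilis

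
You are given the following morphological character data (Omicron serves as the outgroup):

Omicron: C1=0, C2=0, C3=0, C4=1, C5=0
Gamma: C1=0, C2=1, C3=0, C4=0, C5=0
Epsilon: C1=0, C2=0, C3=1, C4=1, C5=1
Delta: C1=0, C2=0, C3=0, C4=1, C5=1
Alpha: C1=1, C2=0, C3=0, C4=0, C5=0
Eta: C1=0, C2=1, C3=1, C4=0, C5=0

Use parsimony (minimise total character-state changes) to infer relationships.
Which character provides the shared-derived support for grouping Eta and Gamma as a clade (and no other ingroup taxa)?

Character polarity is set by the outgroup: the derived state is whichever differs from the outgroup's state, so for C4 the derived state is '0', and for the remaining characters it is '1'.
C1: derived state '1' in Alpha only — an autapomorphy, so it tells us nothing about relationships among taxa.
C2 (derived state '1') is shared by Eta and Gamma — a synapomorphy uniting that clade.
C3 groups Epsilon and Eta, which is incompatible with the clades supported by the remaining characters; treating it as convergent (homoplasy) costs fewer steps than any alternative tree.
C4: derived state '0' in Alpha, Eta, and Gamma only — synapomorphy for {Alpha, Eta, Gamma}.
C5: derived state '1' in Delta and Epsilon only — synapomorphy for {Delta, Epsilon}.
Most parsimonious ingroup topology: (((Gamma,Eta),Alpha),(Epsilon,Delta)).
The clade {Eta, Gamma} is supported by C2: its derived state '1' occurs in exactly those taxa and in no other taxon (including the outgroup).

C2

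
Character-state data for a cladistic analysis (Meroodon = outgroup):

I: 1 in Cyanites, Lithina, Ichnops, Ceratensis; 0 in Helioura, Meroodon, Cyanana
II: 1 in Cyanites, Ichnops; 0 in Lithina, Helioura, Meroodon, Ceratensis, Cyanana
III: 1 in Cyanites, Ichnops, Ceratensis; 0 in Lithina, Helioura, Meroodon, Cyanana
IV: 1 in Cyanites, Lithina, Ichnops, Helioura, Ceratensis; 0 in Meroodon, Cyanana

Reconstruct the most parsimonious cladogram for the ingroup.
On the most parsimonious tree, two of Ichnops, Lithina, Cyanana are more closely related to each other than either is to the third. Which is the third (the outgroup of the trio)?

The outgroup has state '0' for every character, so '1' is the derived state throughout.
I (derived state '1') is shared by Ceratensis, Cyanites, Ichnops, and Lithina — a synapomorphy uniting that clade.
II (derived state '1') is shared by Cyanites and Ichnops — a synapomorphy uniting that clade.
III: derived state '1' in Ceratensis, Cyanites, and Ichnops only — synapomorphy for {Ceratensis, Cyanites, Ichnops}.
IV (derived state '1') is shared by Ceratensis, Cyanites, Helioura, Ichnops, and Lithina — a synapomorphy uniting that clade.
Most parsimonious ingroup topology: (((((Ichnops,Cyanites),Ceratensis),Lithina),Helioura),Cyanana).
Lithina and Ichnops share a more recent common ancestor with each other than either does with Cyanana, so Cyanana is the least closely related of the three.

Cyanana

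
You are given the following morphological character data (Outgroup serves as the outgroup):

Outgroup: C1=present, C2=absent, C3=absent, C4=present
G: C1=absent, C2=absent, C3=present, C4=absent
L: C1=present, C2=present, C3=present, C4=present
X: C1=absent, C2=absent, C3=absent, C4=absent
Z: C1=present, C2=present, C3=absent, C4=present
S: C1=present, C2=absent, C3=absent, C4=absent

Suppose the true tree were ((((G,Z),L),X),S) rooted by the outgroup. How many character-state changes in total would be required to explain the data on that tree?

Map each character onto ((((G,Z),L),X),S) (rooted by Outgroup) and count the minimum state changes it requires (Fitch parsimony):
C1: 2; C2: 2; C3: 2; C4: 3.
Total tree length = 9.

9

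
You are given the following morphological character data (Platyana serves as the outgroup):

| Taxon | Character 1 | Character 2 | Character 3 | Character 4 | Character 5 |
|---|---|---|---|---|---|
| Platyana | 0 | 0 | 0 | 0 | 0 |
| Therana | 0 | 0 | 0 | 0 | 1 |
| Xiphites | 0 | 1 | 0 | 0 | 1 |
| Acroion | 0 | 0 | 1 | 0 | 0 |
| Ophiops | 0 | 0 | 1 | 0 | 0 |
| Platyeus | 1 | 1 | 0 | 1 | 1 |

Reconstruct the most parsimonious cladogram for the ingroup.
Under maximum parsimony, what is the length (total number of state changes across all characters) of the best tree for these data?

The outgroup has state '0' for every character, so '1' is the derived state throughout.
Character 1: derived state '1' in Platyeus only — an autapomorphy, so it tells us nothing about relationships among taxa.
Character 2 (derived state '1') is shared by Platyeus and Xiphites — a synapomorphy uniting that clade.
Character 3: derived state '1' in Acroion and Ophiops only — synapomorphy for {Acroion, Ophiops}.
Character 4: derived state '1' in Platyeus only — an autapomorphy, so it tells us nothing about relationships among taxa.
Character 5 (derived state '1') is shared by Platyeus, Therana, and Xiphites — a synapomorphy uniting that clade.
Most parsimonious ingroup topology: ((Therana,(Xiphites,Platyeus)),(Acroion,Ophiops)).
Changes per character on this tree: Character 1: 1; Character 2: 1; Character 3: 1; Character 4: 1; Character 5: 1.
Total = 5.

5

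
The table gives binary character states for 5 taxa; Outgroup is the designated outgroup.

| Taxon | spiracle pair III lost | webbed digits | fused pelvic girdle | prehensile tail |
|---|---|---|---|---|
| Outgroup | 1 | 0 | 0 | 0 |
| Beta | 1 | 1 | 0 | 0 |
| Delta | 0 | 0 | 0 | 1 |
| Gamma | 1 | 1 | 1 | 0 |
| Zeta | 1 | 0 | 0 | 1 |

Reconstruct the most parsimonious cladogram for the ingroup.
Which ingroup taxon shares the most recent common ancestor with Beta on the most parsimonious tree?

Gamma

Character polarity is set by the outgroup: the derived state is whichever differs from the outgroup's state, so for spiracle pair III lost the derived state is '0', and for the remaining characters it is '1'.
spiracle pair III lost (derived state '0') is unique to Delta (autapomorphy; uninformative for grouping).
Only Beta and Gamma show the derived state '1' for webbed digits, supporting them as a clade.
fused pelvic girdle: derived state '1' in Gamma only — an autapomorphy, so it tells us nothing about relationships among taxa.
prehensile tail (derived state '1') is shared by Delta and Zeta — a synapomorphy uniting that clade.
Most parsimonious ingroup topology: ((Beta,Gamma),(Delta,Zeta)).
Beta and Gamma form a cherry on this tree, so they are sister taxa.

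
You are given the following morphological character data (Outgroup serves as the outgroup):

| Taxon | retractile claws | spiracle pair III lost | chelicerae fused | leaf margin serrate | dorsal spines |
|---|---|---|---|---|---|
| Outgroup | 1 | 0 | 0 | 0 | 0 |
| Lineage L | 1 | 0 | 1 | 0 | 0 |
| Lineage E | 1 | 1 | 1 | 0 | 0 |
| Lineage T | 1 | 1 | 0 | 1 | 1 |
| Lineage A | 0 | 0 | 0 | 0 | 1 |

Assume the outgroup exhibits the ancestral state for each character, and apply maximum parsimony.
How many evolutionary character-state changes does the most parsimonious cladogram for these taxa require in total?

Character polarity is set by the outgroup: the derived state is whichever differs from the outgroup's state, so for retractile claws the derived state is '0', and for the remaining characters it is '1'.
retractile claws: derived state '0' in Lineage A only — an autapomorphy, so it tells us nothing about relationships among taxa.
spiracle pair III lost (state '1') occurs in Lineage E and Lineage T but conflicts with the nesting implied by the other characters — most parsimoniously interpreted as homoplasy.
chelicerae fused: derived state '1' in Lineage E and Lineage L only — synapomorphy for {Lineage E, Lineage L}.
leaf margin serrate: derived state '1' in Lineage T only — an autapomorphy, so it tells us nothing about relationships among taxa.
dorsal spines (derived state '1') is shared by Lineage A and Lineage T — a synapomorphy uniting that clade.
Most parsimonious ingroup topology: ((Lineage L,Lineage E),(Lineage T,Lineage A)).
Changes per character on this tree: retractile claws: 1; spiracle pair III lost: 2; chelicerae fused: 1; leaf margin serrate: 1; dorsal spines: 1.
Total = 6.

6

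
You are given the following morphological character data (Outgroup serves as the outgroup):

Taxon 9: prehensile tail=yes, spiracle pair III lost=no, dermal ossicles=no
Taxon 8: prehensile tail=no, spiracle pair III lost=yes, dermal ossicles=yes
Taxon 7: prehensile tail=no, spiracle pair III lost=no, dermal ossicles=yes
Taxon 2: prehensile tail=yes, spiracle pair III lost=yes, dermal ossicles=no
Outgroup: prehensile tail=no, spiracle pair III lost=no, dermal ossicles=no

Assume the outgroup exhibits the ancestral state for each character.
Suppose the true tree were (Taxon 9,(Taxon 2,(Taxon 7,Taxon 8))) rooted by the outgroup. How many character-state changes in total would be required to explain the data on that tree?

5

Map each character onto (Taxon 9,(Taxon 2,(Taxon 7,Taxon 8))) (rooted by Outgroup) and count the minimum state changes it requires (Fitch parsimony):
prehensile tail: 2; spiracle pair III lost: 2; dermal ossicles: 1.
Total tree length = 5.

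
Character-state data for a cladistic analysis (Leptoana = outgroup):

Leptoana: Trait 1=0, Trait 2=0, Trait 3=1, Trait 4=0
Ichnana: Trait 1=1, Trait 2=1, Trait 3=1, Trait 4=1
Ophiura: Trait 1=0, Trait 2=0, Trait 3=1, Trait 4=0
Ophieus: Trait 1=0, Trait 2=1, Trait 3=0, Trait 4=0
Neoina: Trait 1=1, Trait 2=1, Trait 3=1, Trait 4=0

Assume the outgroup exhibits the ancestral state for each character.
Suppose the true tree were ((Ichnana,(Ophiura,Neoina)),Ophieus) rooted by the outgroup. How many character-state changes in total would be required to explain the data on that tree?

Map each character onto ((Ichnana,(Ophiura,Neoina)),Ophieus) (rooted by Leptoana) and count the minimum state changes it requires (Fitch parsimony):
Trait 1: 2; Trait 2: 2; Trait 3: 1; Trait 4: 1.
Total tree length = 6.

6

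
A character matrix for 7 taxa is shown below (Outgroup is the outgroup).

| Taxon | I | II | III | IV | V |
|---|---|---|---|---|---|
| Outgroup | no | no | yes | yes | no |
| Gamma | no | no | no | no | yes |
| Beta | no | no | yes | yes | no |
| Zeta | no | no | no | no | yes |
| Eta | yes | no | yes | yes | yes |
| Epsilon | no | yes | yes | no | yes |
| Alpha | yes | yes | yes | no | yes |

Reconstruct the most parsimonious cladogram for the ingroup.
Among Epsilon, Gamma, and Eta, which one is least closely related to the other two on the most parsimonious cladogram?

Eta

Character polarity is set by the outgroup: the derived state is whichever differs from the outgroup's state, so for III, IV the derived state is 'no', and for the remaining characters it is 'yes'.
I groups Alpha and Eta, which is incompatible with the clades supported by the remaining characters; treating it as convergent (homoplasy) costs fewer steps than any alternative tree.
II (derived state 'yes') is shared by Alpha and Epsilon — a synapomorphy uniting that clade.
Only Gamma and Zeta show the derived state 'no' for III, supporting them as a clade.
IV: derived state 'no' in Alpha, Epsilon, Gamma, and Zeta only — synapomorphy for {Alpha, Epsilon, Gamma, Zeta}.
V: derived state 'yes' in Alpha, Epsilon, Eta, Gamma, and Zeta only — synapomorphy for {Alpha, Epsilon, Eta, Gamma, Zeta}.
Most parsimonious ingroup topology: ((((Gamma,Zeta),(Epsilon,Alpha)),Eta),Beta).
Gamma and Epsilon share a more recent common ancestor with each other than either does with Eta, so Eta is the least closely related of the three.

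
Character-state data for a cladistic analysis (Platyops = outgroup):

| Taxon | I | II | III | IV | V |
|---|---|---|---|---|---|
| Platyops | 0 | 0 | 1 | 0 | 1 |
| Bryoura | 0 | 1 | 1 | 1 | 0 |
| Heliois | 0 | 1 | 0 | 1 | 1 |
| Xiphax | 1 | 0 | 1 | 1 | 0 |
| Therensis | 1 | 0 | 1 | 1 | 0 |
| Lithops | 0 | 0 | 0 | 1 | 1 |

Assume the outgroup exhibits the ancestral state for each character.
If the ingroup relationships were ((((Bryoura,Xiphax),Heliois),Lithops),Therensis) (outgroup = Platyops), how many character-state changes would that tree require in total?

9

Map each character onto ((((Bryoura,Xiphax),Heliois),Lithops),Therensis) (rooted by Platyops) and count the minimum state changes it requires (Fitch parsimony):
I: 2; II: 2; III: 2; IV: 1; V: 2.
Total tree length = 9.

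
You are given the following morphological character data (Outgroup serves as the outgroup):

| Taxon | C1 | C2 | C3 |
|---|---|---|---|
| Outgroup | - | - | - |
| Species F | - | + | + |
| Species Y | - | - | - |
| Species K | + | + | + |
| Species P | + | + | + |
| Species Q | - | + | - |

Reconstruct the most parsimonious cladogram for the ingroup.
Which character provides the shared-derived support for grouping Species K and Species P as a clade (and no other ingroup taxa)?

The outgroup has state '-' for every character, so '+' is the derived state throughout.
C1: derived state '+' in Species K and Species P only — synapomorphy for {Species K, Species P}.
C2: derived state '+' in Species F, Species K, Species P, and Species Q only — synapomorphy for {Species F, Species K, Species P, Species Q}.
C3: derived state '+' in Species F, Species K, and Species P only — synapomorphy for {Species F, Species K, Species P}.
Most parsimonious ingroup topology: (((Species F,(Species K,Species P)),Species Q),Species Y).
The clade {Species K, Species P} is supported by C1: its derived state '+' occurs in exactly those taxa and in no other taxon (including the outgroup).

C1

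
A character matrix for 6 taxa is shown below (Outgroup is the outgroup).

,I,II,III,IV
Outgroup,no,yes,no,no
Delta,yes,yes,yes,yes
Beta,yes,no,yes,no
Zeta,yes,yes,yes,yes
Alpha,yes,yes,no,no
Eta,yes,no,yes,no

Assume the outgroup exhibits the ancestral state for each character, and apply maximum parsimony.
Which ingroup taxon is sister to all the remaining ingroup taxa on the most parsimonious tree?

Alpha

Character polarity is set by the outgroup: the derived state is whichever differs from the outgroup's state, so for II the derived state is 'no', and for the remaining characters it is 'yes'.
All ingroup taxa share the derived state 'yes' for I; it defines the ingroup but does not resolve relationships within it.
Only Beta and Eta show the derived state 'no' for II, supporting them as a clade.
III: derived state 'yes' in Beta, Delta, Eta, and Zeta only — synapomorphy for {Beta, Delta, Eta, Zeta}.
Only Delta and Zeta show the derived state 'yes' for IV, supporting them as a clade.
Most parsimonious ingroup topology: (((Delta,Zeta),(Beta,Eta)),Alpha).
Alpha is sister to the clade containing all other ingroup taxa, so it is the earliest-diverging (most basal) ingroup lineage.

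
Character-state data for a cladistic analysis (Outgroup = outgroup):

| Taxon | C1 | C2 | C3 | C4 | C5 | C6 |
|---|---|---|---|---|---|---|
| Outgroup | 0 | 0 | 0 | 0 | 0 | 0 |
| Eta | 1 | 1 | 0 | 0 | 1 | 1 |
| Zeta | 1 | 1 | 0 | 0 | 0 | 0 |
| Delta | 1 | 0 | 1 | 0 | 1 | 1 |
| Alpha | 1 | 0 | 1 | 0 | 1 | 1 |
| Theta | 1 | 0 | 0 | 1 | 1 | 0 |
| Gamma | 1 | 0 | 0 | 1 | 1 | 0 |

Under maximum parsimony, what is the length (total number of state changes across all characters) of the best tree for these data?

The outgroup has state '0' for every character, so '1' is the derived state throughout.
All ingroup taxa share the derived state '1' for C1; it defines the ingroup but does not resolve relationships within it.
C2 (state '1') occurs in Eta and Zeta but conflicts with the nesting implied by the other characters — most parsimoniously interpreted as homoplasy.
Only Alpha and Delta show the derived state '1' for C3, supporting them as a clade.
C4: derived state '1' in Gamma and Theta only — synapomorphy for {Gamma, Theta}.
C5 (derived state '1') is shared by Alpha, Delta, Eta, Gamma, and Theta — a synapomorphy uniting that clade.
C6: derived state '1' in Alpha, Delta, and Eta only — synapomorphy for {Alpha, Delta, Eta}.
Most parsimonious ingroup topology: (((Eta,(Delta,Alpha)),(Theta,Gamma)),Zeta).
Changes per character on this tree: C1: 1; C2: 2; C3: 1; C4: 1; C5: 1; C6: 1.
Total = 7.

7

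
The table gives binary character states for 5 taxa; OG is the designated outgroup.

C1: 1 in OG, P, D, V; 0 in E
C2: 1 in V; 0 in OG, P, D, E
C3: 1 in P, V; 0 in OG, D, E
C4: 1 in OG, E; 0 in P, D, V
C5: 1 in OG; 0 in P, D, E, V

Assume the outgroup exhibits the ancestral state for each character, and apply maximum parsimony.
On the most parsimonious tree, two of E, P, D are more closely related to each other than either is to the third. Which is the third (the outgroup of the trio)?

Character polarity is set by the outgroup: the derived state is whichever differs from the outgroup's state, so for C1, C4, C5 the derived state is '0', and for the remaining characters it is '1'.
C1: derived state '0' in E only — an autapomorphy, so it tells us nothing about relationships among taxa.
C2 (derived state '1') is unique to V (autapomorphy; uninformative for grouping).
C3 (derived state '1') is shared by P and V — a synapomorphy uniting that clade.
C4: derived state '0' in D, P, and V only — synapomorphy for {D, P, V}.
All ingroup taxa share the derived state '0' for C5; it defines the ingroup but does not resolve relationships within it.
Most parsimonious ingroup topology: (((P,V),D),E).
P and D share a more recent common ancestor with each other than either does with E, so E is the least closely related of the three.

E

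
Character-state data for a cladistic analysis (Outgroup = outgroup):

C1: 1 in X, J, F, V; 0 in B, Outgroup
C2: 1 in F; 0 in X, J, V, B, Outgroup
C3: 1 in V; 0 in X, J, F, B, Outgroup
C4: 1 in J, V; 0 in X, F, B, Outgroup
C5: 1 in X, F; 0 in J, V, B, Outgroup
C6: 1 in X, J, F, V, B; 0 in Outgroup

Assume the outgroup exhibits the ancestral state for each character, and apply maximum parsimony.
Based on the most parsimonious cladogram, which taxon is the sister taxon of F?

X

The outgroup has state '0' for every character, so '1' is the derived state throughout.
C1 (derived state '1') is shared by F, J, V, and X — a synapomorphy uniting that clade.
C2: derived state '1' in F only — an autapomorphy, so it tells us nothing about relationships among taxa.
C3: derived state '1' in V only — an autapomorphy, so it tells us nothing about relationships among taxa.
Only J and V show the derived state '1' for C4, supporting them as a clade.
C5: derived state '1' in F and X only — synapomorphy for {F, X}.
All ingroup taxa share the derived state '1' for C6; it defines the ingroup but does not resolve relationships within it.
Most parsimonious ingroup topology: (((F,X),(J,V)),B).
F and X form a cherry on this tree, so they are sister taxa.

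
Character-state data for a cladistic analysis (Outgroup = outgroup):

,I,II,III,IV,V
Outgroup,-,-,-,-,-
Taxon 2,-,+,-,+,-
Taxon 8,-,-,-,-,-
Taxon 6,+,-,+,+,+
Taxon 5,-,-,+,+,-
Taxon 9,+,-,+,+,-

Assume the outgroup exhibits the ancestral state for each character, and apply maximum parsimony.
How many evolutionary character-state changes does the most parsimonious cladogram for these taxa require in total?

5

The outgroup has state '-' for every character, so '+' is the derived state throughout.
I (derived state '+') is shared by Taxon 6 and Taxon 9 — a synapomorphy uniting that clade.
II: derived state '+' in Taxon 2 only — an autapomorphy, so it tells us nothing about relationships among taxa.
III: derived state '+' in Taxon 5, Taxon 6, and Taxon 9 only — synapomorphy for {Taxon 5, Taxon 6, Taxon 9}.
Only Taxon 2, Taxon 5, Taxon 6, and Taxon 9 show the derived state '+' for IV, supporting them as a clade.
V (derived state '+') is unique to Taxon 6 (autapomorphy; uninformative for grouping).
Most parsimonious ingroup topology: ((Taxon 2,((Taxon 6,Taxon 9),Taxon 5)),Taxon 8).
Changes per character on this tree: I: 1; II: 1; III: 1; IV: 1; V: 1.
Total = 5.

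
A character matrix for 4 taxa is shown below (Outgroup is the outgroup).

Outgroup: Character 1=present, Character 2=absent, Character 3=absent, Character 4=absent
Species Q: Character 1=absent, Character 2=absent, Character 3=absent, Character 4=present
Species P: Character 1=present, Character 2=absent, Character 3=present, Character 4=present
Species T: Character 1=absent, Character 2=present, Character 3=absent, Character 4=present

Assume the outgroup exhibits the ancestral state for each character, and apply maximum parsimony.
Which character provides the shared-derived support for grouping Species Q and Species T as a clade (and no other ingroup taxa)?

Character polarity is set by the outgroup: the derived state is whichever differs from the outgroup's state, so for Character 1 the derived state is 'absent', and for the remaining characters it is 'present'.
Character 1 (derived state 'absent') is shared by Species Q and Species T — a synapomorphy uniting that clade.
Character 2 (derived state 'present') is unique to Species T (autapomorphy; uninformative for grouping).
Character 3 (derived state 'present') is unique to Species P (autapomorphy; uninformative for grouping).
Character 4 (derived state 'present') is shared by all ingroup taxa — unites the whole ingroup.
Most parsimonious ingroup topology: ((Species Q,Species T),Species P).
The clade {Species Q, Species T} is supported by Character 1: its derived state 'absent' occurs in exactly those taxa and in no other taxon (including the outgroup).

Character 1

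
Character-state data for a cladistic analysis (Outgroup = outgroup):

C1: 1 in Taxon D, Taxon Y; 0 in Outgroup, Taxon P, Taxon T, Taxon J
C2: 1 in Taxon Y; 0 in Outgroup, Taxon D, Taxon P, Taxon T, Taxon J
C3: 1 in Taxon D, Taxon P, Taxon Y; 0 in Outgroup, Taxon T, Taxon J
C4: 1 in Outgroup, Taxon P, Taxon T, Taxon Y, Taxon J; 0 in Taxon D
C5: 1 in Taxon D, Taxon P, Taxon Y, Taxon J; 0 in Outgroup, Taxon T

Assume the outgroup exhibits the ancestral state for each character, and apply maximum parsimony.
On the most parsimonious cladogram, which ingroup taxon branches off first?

Taxon T

Character polarity is set by the outgroup: the derived state is whichever differs from the outgroup's state, so for C4 the derived state is '0', and for the remaining characters it is '1'.
C1 (derived state '1') is shared by Taxon D and Taxon Y — a synapomorphy uniting that clade.
C2 (derived state '1') is unique to Taxon Y (autapomorphy; uninformative for grouping).
C3 (derived state '1') is shared by Taxon D, Taxon P, and Taxon Y — a synapomorphy uniting that clade.
C4 (derived state '0') is unique to Taxon D (autapomorphy; uninformative for grouping).
C5 (derived state '1') is shared by Taxon D, Taxon J, Taxon P, and Taxon Y — a synapomorphy uniting that clade.
Most parsimonious ingroup topology: ((((Taxon D,Taxon Y),Taxon P),Taxon J),Taxon T).
Taxon T is sister to the clade containing all other ingroup taxa, so it is the earliest-diverging (most basal) ingroup lineage.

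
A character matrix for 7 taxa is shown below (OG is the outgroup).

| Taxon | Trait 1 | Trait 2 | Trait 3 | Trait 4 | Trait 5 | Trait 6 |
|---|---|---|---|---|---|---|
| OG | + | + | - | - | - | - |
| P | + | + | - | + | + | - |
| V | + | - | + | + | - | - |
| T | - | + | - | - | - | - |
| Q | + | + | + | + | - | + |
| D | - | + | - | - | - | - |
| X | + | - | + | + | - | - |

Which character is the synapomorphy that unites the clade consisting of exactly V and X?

Character polarity is set by the outgroup: the derived state is whichever differs from the outgroup's state, so for Trait 1, Trait 2 the derived state is '-', and for the remaining characters it is '+'.
Only D and T show the derived state '-' for Trait 1, supporting them as a clade.
Trait 2: derived state '-' in V and X only — synapomorphy for {V, X}.
Trait 3 (derived state '+') is shared by Q, V, and X — a synapomorphy uniting that clade.
Trait 4 (derived state '+') is shared by P, Q, V, and X — a synapomorphy uniting that clade.
Trait 5: derived state '+' in P only — an autapomorphy, so it tells us nothing about relationships among taxa.
Trait 6: derived state '+' in Q only — an autapomorphy, so it tells us nothing about relationships among taxa.
Most parsimonious ingroup topology: ((P,((V,X),Q)),(T,D)).
The clade {V, X} is supported by Trait 2: its derived state '-' occurs in exactly those taxa and in no other taxon (including the outgroup).

Trait 2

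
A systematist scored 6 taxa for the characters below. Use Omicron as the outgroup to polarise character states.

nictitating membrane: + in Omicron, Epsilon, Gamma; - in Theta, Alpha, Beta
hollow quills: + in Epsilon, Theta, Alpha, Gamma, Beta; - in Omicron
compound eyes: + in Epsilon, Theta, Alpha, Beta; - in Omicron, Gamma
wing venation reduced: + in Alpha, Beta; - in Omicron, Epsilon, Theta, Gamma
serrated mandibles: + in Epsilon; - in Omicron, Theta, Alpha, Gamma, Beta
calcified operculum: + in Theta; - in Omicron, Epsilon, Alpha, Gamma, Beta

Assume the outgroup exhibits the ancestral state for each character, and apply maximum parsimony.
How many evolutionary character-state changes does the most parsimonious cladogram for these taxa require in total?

Character polarity is set by the outgroup: the derived state is whichever differs from the outgroup's state, so for nictitating membrane the derived state is '-', and for the remaining characters it is '+'.
Only Alpha, Beta, and Theta show the derived state '-' for nictitating membrane, supporting them as a clade.
hollow quills (derived state '+') is shared by all ingroup taxa — unites the whole ingroup.
compound eyes (derived state '+') is shared by Alpha, Beta, Epsilon, and Theta — a synapomorphy uniting that clade.
wing venation reduced (derived state '+') is shared by Alpha and Beta — a synapomorphy uniting that clade.
serrated mandibles (derived state '+') is unique to Epsilon (autapomorphy; uninformative for grouping).
calcified operculum (derived state '+') is unique to Theta (autapomorphy; uninformative for grouping).
Most parsimonious ingroup topology: ((Epsilon,(Theta,(Alpha,Beta))),Gamma).
Changes per character on this tree: nictitating membrane: 1; hollow quills: 1; compound eyes: 1; wing venation reduced: 1; serrated mandibles: 1; calcified operculum: 1.
Total = 6.

6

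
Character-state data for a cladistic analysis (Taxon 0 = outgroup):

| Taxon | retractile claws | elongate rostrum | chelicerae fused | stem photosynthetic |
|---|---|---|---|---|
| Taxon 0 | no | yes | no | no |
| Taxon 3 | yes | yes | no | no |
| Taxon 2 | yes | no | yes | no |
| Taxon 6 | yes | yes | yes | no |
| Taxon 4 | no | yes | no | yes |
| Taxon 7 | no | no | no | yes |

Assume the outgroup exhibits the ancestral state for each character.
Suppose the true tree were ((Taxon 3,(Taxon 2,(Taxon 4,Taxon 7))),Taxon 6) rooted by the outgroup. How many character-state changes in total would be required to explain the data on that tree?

7

Map each character onto ((Taxon 3,(Taxon 2,(Taxon 4,Taxon 7))),Taxon 6) (rooted by Taxon 0) and count the minimum state changes it requires (Fitch parsimony):
retractile claws: 2; elongate rostrum: 2; chelicerae fused: 2; stem photosynthetic: 1.
Total tree length = 7.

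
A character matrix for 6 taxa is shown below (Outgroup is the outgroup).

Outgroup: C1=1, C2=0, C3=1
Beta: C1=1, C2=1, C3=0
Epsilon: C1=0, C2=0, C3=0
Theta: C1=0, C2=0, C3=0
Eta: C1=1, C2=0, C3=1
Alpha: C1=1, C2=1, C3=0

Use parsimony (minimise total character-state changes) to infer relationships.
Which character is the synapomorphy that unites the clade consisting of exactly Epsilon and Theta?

Character polarity is set by the outgroup: the derived state is whichever differs from the outgroup's state, so for C1, C3 the derived state is '0', and for the remaining characters it is '1'.
Only Epsilon and Theta show the derived state '0' for C1, supporting them as a clade.
C2: derived state '1' in Alpha and Beta only — synapomorphy for {Alpha, Beta}.
C3 (derived state '0') is shared by Alpha, Beta, Epsilon, and Theta — a synapomorphy uniting that clade.
Most parsimonious ingroup topology: (((Beta,Alpha),(Epsilon,Theta)),Eta).
The clade {Epsilon, Theta} is supported by C1: its derived state '0' occurs in exactly those taxa and in no other taxon (including the outgroup).

C1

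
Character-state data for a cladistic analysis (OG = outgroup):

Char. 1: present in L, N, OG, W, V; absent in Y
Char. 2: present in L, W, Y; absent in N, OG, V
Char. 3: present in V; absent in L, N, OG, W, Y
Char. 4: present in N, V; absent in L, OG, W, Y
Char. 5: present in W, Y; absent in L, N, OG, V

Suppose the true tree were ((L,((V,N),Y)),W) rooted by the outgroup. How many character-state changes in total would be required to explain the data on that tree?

7

Map each character onto ((L,((V,N),Y)),W) (rooted by OG) and count the minimum state changes it requires (Fitch parsimony):
Char. 1: 1; Char. 2: 2; Char. 3: 1; Char. 4: 1; Char. 5: 2.
Total tree length = 7.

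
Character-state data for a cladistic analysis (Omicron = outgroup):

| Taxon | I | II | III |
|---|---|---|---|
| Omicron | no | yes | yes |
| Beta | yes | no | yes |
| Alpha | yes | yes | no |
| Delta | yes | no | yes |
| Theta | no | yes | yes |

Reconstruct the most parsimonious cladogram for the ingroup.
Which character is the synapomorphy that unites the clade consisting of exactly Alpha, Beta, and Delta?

I

Character polarity is set by the outgroup: the derived state is whichever differs from the outgroup's state, so for II, III the derived state is 'no', and for the remaining characters it is 'yes'.
I (derived state 'yes') is shared by Alpha, Beta, and Delta — a synapomorphy uniting that clade.
Only Beta and Delta show the derived state 'no' for II, supporting them as a clade.
III: derived state 'no' in Alpha only — an autapomorphy, so it tells us nothing about relationships among taxa.
Most parsimonious ingroup topology: (((Beta,Delta),Alpha),Theta).
The clade {Alpha, Beta, Delta} is supported by I: its derived state 'yes' occurs in exactly those taxa and in no other taxon (including the outgroup).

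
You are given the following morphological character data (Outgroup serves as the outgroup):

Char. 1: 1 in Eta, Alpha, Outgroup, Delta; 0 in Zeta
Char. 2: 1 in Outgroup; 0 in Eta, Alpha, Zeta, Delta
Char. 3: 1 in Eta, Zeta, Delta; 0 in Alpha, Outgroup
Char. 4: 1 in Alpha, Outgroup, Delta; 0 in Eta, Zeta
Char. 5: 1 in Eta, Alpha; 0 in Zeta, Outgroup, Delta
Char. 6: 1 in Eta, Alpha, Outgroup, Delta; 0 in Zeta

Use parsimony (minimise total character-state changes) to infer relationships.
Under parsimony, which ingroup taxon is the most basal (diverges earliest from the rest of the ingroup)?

Character polarity is set by the outgroup: the derived state is whichever differs from the outgroup's state, so for Char. 1, Char. 2, Char. 4, Char. 6 the derived state is '0', and for the remaining characters it is '1'.
Char. 1: derived state '0' in Zeta only — an autapomorphy, so it tells us nothing about relationships among taxa.
Char. 2 (derived state '0') is shared by all ingroup taxa — unites the whole ingroup.
Char. 3: derived state '1' in Delta, Eta, and Zeta only — synapomorphy for {Delta, Eta, Zeta}.
Char. 4: derived state '0' in Eta and Zeta only — synapomorphy for {Eta, Zeta}.
Char. 5 groups Alpha and Eta, which is incompatible with the clades supported by the remaining characters; treating it as convergent (homoplasy) costs fewer steps than any alternative tree.
Char. 6 (derived state '0') is unique to Zeta (autapomorphy; uninformative for grouping).
Most parsimonious ingroup topology: ((Delta,(Eta,Zeta)),Alpha).
Alpha is sister to the clade containing all other ingroup taxa, so it is the earliest-diverging (most basal) ingroup lineage.

Alpha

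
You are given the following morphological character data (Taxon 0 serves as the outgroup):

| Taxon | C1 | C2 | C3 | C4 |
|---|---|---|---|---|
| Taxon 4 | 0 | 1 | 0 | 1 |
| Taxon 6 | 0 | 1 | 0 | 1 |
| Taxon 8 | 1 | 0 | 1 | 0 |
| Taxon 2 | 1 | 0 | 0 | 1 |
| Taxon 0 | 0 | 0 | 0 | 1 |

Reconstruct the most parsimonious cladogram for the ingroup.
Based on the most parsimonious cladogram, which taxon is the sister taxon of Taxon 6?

Taxon 4

Character polarity is set by the outgroup: the derived state is whichever differs from the outgroup's state, so for C4 the derived state is '0', and for the remaining characters it is '1'.
C1 (derived state '1') is shared by Taxon 2 and Taxon 8 — a synapomorphy uniting that clade.
C2 (derived state '1') is shared by Taxon 4 and Taxon 6 — a synapomorphy uniting that clade.
C3: derived state '1' in Taxon 8 only — an autapomorphy, so it tells us nothing about relationships among taxa.
C4: derived state '0' in Taxon 8 only — an autapomorphy, so it tells us nothing about relationships among taxa.
Most parsimonious ingroup topology: ((Taxon 4,Taxon 6),(Taxon 8,Taxon 2)).
Taxon 6 and Taxon 4 form a cherry on this tree, so they are sister taxa.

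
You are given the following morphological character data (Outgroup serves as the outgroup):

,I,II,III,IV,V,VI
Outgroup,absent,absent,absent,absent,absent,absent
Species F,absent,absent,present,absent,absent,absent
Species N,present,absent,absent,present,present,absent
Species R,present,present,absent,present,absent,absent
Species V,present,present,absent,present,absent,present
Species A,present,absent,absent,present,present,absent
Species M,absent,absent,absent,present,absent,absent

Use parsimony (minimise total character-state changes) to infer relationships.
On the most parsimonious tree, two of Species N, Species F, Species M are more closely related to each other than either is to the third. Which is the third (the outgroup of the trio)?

The outgroup has state 'absent' for every character, so 'present' is the derived state throughout.
I (derived state 'present') is shared by Species A, Species N, Species R, and Species V — a synapomorphy uniting that clade.
II: derived state 'present' in Species R and Species V only — synapomorphy for {Species R, Species V}.
III (derived state 'present') is unique to Species F (autapomorphy; uninformative for grouping).
Only Species A, Species M, Species N, Species R, and Species V show the derived state 'present' for IV, supporting them as a clade.
Only Species A and Species N show the derived state 'present' for V, supporting them as a clade.
VI (derived state 'present') is unique to Species V (autapomorphy; uninformative for grouping).
Most parsimonious ingroup topology: ((((Species V,Species R),(Species A,Species N)),Species M),Species F).
Species N and Species M share a more recent common ancestor with each other than either does with Species F, so Species F is the least closely related of the three.

Species F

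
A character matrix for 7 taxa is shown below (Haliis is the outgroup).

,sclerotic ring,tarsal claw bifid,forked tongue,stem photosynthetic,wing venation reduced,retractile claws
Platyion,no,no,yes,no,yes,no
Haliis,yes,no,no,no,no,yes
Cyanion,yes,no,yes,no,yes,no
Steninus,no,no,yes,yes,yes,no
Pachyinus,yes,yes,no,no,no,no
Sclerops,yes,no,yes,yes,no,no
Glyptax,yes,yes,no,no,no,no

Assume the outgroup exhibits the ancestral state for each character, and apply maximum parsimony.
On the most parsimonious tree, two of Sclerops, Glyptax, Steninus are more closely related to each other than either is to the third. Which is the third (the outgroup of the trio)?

Character polarity is set by the outgroup: the derived state is whichever differs from the outgroup's state, so for sclerotic ring, retractile claws the derived state is 'no', and for the remaining characters it is 'yes'.
sclerotic ring (derived state 'no') is shared by Platyion and Steninus — a synapomorphy uniting that clade.
tarsal claw bifid: derived state 'yes' in Glyptax and Pachyinus only — synapomorphy for {Glyptax, Pachyinus}.
forked tongue (derived state 'yes') is shared by Cyanion, Platyion, Sclerops, and Steninus — a synapomorphy uniting that clade.
stem photosynthetic groups Sclerops and Steninus, which is incompatible with the clades supported by the remaining characters; treating it as convergent (homoplasy) costs fewer steps than any alternative tree.
wing venation reduced: derived state 'yes' in Cyanion, Platyion, and Steninus only — synapomorphy for {Cyanion, Platyion, Steninus}.
retractile claws (derived state 'no') is shared by all ingroup taxa — unites the whole ingroup.
Most parsimonious ingroup topology: ((((Platyion,Steninus),Cyanion),Sclerops),(Pachyinus,Glyptax)).
Sclerops and Steninus share a more recent common ancestor with each other than either does with Glyptax, so Glyptax is the least closely related of the three.

Glyptax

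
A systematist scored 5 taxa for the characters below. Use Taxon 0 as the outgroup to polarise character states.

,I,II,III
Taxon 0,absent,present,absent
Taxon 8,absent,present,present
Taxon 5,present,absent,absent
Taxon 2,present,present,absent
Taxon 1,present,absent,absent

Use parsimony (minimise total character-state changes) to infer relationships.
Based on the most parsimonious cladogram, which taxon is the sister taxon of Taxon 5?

Character polarity is set by the outgroup: the derived state is whichever differs from the outgroup's state, so for II the derived state is 'absent', and for the remaining characters it is 'present'.
I (derived state 'present') is shared by Taxon 1, Taxon 2, and Taxon 5 — a synapomorphy uniting that clade.
II: derived state 'absent' in Taxon 1 and Taxon 5 only — synapomorphy for {Taxon 1, Taxon 5}.
III (derived state 'present') is unique to Taxon 8 (autapomorphy; uninformative for grouping).
Most parsimonious ingroup topology: (Taxon 8,((Taxon 5,Taxon 1),Taxon 2)).
Taxon 5 and Taxon 1 form a cherry on this tree, so they are sister taxa.

Taxon 1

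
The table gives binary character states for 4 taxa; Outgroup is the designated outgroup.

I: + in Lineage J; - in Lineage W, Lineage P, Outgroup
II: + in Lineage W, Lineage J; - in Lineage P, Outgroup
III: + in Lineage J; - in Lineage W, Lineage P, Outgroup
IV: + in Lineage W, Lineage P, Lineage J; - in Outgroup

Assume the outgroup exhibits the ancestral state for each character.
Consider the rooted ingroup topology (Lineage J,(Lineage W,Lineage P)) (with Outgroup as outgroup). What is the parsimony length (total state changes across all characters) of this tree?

Map each character onto (Lineage J,(Lineage W,Lineage P)) (rooted by Outgroup) and count the minimum state changes it requires (Fitch parsimony):
I: 1; II: 2; III: 1; IV: 1.
Total tree length = 5.

5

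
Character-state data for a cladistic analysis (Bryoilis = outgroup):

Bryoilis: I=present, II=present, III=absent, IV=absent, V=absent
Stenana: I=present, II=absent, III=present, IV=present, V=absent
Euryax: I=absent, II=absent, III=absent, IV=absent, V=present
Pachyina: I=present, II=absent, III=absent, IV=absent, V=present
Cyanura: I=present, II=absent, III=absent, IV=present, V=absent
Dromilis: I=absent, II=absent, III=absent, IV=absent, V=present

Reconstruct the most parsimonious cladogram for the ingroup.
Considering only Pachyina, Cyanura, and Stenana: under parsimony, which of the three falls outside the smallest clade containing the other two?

Pachyina

Character polarity is set by the outgroup: the derived state is whichever differs from the outgroup's state, so for I, II the derived state is 'absent', and for the remaining characters it is 'present'.
I (derived state 'absent') is shared by Dromilis and Euryax — a synapomorphy uniting that clade.
All ingroup taxa share the derived state 'absent' for II; it defines the ingroup but does not resolve relationships within it.
III: derived state 'present' in Stenana only — an autapomorphy, so it tells us nothing about relationships among taxa.
IV: derived state 'present' in Cyanura and Stenana only — synapomorphy for {Cyanura, Stenana}.
V: derived state 'present' in Dromilis, Euryax, and Pachyina only — synapomorphy for {Dromilis, Euryax, Pachyina}.
Most parsimonious ingroup topology: ((Cyanura,Stenana),((Dromilis,Euryax),Pachyina)).
Stenana and Cyanura share a more recent common ancestor with each other than either does with Pachyina, so Pachyina is the least closely related of the three.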